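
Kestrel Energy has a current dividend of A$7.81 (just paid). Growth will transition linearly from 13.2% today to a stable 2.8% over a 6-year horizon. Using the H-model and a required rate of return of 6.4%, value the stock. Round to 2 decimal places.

A$290.71

H-model: P₀ = D₀[(1+g_L) + H(g_S−g_L)]/(r−g_L), with H = 6/2 = 3.
P₀ = 7.81 × [(1+0.028) + 3×(0.132−0.028)] / (0.064−0.028)
   = 7.81 × 1.3400 / 0.036 = 290.7056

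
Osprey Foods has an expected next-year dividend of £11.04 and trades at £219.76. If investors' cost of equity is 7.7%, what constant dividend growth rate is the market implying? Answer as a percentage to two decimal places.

2.68%

From P₀ = D₁/(r − g), the implied growth is g = r − D₁/P₀.
g = 0.077 − 11.04/219.76 = 0.077 − 0.05024 = 0.02676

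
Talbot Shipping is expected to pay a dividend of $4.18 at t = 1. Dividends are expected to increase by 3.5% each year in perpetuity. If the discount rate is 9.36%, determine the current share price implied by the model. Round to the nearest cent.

$71.33

Gordon growth model: P₀ = D₁/(r − g), with D₁ = 4.18 given directly.
P₀ = 4.1800 / (0.0936 − 0.035) = 4.1800 / 0.0586 = 71.3311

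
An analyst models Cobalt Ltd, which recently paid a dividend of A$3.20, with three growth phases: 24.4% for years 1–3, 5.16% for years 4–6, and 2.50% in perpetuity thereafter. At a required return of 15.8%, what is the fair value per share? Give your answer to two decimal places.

A$43.84

Three-stage DDM. Project D₁…D_6; terminal Gordon value at t=6 with g = 0.025; discount at r = 0.158.
D_1 = 3.9808
D_2 = 4.9521
D_3 = 6.1604
D_4 = 6.4783
D_5 = 6.8126
D_6 = 7.1641
TV_6 = 7.3432/(0.158−0.025) = 55.2122
P₀ = Σ Dₜ/(1+r)ᵗ + TV_6/(1+r)^6 = 43.8405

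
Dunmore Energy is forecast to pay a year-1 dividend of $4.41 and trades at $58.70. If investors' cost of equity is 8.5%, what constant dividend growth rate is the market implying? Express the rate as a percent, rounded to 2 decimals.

0.99%

From P₀ = D₁/(r − g), the implied growth is g = r − D₁/P₀.
g = 0.085 − 4.41/58.70 = 0.085 − 0.07513 = 0.00987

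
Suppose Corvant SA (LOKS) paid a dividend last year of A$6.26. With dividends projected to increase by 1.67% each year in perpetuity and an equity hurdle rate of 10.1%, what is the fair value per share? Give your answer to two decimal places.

A$75.50

Gordon growth model: P₀ = D₁/(r − g). D₁ = 6.26 × (1 + 0.0167) = 6.3645.
P₀ = 6.3645 / (0.101 − 0.0167) = 6.3645 / 0.0843 = 75.4987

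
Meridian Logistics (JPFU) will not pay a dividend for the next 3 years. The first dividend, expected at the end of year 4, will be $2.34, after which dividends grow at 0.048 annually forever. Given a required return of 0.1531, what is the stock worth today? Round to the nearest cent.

$14.52

Deferred-dividend DDM. At t=3 the remaining stream is a growing perpetuity with first payment D_4 = 2.34.
V_3 = D_4/(r−g) = 2.34/(0.1531−0.048) = 22.2645
P₀ = V_3/(1+r)^3 = 22.2645/(1+0.1531)^3 = 14.5215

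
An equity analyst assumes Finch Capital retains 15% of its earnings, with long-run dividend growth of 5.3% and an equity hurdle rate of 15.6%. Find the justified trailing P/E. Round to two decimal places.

Payout ratio b = 1 − 0.15 = 0.85.
Justified trailing P/E = b(1+g)/(r−g) = 0.85×(1+0.053)/(0.156−0.053) = 8.6898

8.69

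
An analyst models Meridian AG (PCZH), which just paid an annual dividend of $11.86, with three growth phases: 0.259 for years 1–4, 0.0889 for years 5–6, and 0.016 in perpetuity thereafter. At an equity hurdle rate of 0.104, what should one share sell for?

$331.20

Three-stage DDM. Project D₁…D_6; terminal Gordon value at t=6 with g = 0.016; discount at r = 0.104.
D_1 = 14.9317
D_2 = 18.7991
D_3 = 23.6680
D_4 = 29.7980
D_5 = 32.4471
D_6 = 35.3316
TV_6 = 35.8969/(0.104−0.016) = 407.9197
P₀ = Σ Dₜ/(1+r)ᵗ + TV_6/(1+r)^6 = 331.1962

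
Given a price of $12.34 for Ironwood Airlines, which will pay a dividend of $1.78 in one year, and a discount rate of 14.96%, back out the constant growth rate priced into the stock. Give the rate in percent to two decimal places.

0.54%

From P₀ = D₁/(r − g), the implied growth is g = r − D₁/P₀.
g = 0.1496 − 1.78/12.34 = 0.1496 − 0.14425 = 0.00535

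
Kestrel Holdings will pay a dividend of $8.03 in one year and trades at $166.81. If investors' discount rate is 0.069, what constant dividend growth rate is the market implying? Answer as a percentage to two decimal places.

From P₀ = D₁/(r − g), the implied growth is g = r − D₁/P₀.
g = 0.069 − 8.03/166.81 = 0.069 − 0.04814 = 0.02086

2.09%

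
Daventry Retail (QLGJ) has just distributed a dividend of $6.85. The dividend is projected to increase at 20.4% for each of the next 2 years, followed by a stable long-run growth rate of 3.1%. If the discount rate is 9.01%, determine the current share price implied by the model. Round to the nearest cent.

Two-stage DDM. Project D₁…D_2 at 0.204, terminal growth 0.031, discount at r = 0.0901.
D_1 = 8.2474
D_2 = 9.9299
Terminal value at t=2: TV = D_3/(r−g) = 10.2377/(0.0901−0.031) = 173.2267
P₀ = 8.2474/(1+0.0901)^1 + 9.9299/(1+0.0901)^2 + 173.2267/(1+0.0901)^2 = 161.6966

$161.70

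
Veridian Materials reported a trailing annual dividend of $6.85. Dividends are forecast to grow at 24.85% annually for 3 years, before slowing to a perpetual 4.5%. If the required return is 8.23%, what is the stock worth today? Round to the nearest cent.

Two-stage DDM. Project D₁…D_3 at 0.2485, terminal growth 0.045, discount at r = 0.0823.
D_1 = 8.5522
D_2 = 10.6775
D_3 = 13.3308
Terminal value at t=3: TV = D_4/(r−g) = 13.9307/(0.0823−0.045) = 373.4768
P₀ = 8.5522/(1+0.0823)^1 + 10.6775/(1+0.0823)^2 + 13.3308/(1+0.0823)^3 + 373.4768/(1+0.0823)^3 = 322.1242

$322.12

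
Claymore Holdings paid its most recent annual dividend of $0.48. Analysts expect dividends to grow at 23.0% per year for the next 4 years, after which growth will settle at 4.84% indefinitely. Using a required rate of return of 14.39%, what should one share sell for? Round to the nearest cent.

Two-stage DDM. Project D₁…D_4 at 0.23, terminal growth 0.0484, discount at r = 0.1439.
D_1 = 0.5904
D_2 = 0.7262
D_3 = 0.8932
D_4 = 1.0987
Terminal value at t=4: TV = D_5/(r−g) = 1.1518/(0.1439−0.0484) = 12.0611
P₀ = 0.5904/(1+0.1439)^1 + 0.7262/(1+0.1439)^2 + 0.8932/(1+0.1439)^3 + 1.0987/(1+0.1439)^4 + 12.0611/(1+0.1439)^4 = 9.3537

$9.35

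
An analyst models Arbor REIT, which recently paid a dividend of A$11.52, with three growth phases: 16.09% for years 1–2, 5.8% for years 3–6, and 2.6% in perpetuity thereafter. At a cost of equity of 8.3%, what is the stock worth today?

Three-stage DDM. Project D₁…D_6; terminal Gordon value at t=6 with g = 0.026; discount at r = 0.083.
D_1 = 13.3736
D_2 = 15.5254
D_3 = 16.4258
D_4 = 17.3785
D_5 = 18.3865
D_6 = 19.4529
TV_6 = 19.9587/(0.083−0.026) = 350.1525
P₀ = Σ Dₜ/(1+r)ᵗ + TV_6/(1+r)^6 = 292.5605

A$292.56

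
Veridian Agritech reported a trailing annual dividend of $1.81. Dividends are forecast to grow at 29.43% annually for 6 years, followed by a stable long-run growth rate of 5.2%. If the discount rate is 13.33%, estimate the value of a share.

$69.71

Two-stage DDM. Project D₁…D_6 at 0.2943, terminal growth 0.052, discount at r = 0.1333.
D_1 = 2.3427
D_2 = 3.0321
D_3 = 3.9245
D_4 = 5.0795
D_5 = 6.5744
D_6 = 8.5092
Terminal value at t=6: TV = D_7/(r−g) = 8.9517/(0.1333−0.052) = 110.1066
P₀ = 2.3427/(1+0.1333)^1 + 3.0321/(1+0.1333)^2 + 3.9245/(1+0.1333)^3 + 5.0795/(1+0.1333)^4 + 6.5744/(1+0.1333)^5 + 8.5092/(1+0.1333)^6 + 110.1066/(1+0.1333)^6 = 69.7052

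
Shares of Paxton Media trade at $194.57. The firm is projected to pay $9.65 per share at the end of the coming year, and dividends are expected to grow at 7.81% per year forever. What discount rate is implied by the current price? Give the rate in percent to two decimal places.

Rearranging the constant-growth DDM: r = D₁/P₀ + g.
r = 9.6500 / 194.57 + 0.0781 = 0.04960 + 0.0781 = 0.12770

12.77%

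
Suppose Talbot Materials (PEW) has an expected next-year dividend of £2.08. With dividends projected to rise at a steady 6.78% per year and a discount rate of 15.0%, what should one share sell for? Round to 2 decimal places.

£25.30

Gordon growth model: P₀ = D₁/(r − g), with D₁ = 2.08 given directly.
P₀ = 2.0800 / (0.15 − 0.0678) = 2.0800 / 0.0822 = 25.3041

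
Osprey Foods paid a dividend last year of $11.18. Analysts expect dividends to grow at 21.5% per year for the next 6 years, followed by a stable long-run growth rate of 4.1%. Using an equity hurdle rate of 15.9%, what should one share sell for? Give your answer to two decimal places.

$210.29

Two-stage DDM. Project D₁…D_6 at 0.215, terminal growth 0.041, discount at r = 0.159.
D_1 = 13.5837
D_2 = 16.5042
D_3 = 20.0526
D_4 = 24.3639
D_5 = 29.6021
D_6 = 35.9666
Terminal value at t=6: TV = D_7/(r−g) = 37.4412/(0.159−0.041) = 317.2986
P₀ = 13.5837/(1+0.159)^1 + 16.5042/(1+0.159)^2 + 20.0526/(1+0.159)^3 + 24.3639/(1+0.159)^4 + 29.6021/(1+0.159)^5 + 35.9666/(1+0.159)^6 + 317.2986/(1+0.159)^6 = 210.2914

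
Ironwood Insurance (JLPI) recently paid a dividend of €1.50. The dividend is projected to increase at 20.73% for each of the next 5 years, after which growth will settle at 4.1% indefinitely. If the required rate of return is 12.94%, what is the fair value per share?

€33.86

Two-stage DDM. Project D₁…D_5 at 0.2073, terminal growth 0.041, discount at r = 0.1294.
D_1 = 1.8110
D_2 = 2.1864
D_3 = 2.6396
D_4 = 3.1868
D_5 = 3.8474
Terminal value at t=5: TV = D_6/(r−g) = 4.0051/(0.1294−0.041) = 45.3070
P₀ = 1.8110/(1+0.1294)^1 + 2.1864/(1+0.1294)^2 + 2.6396/(1+0.1294)^3 + 3.1868/(1+0.1294)^4 + 3.8474/(1+0.1294)^5 + 45.3070/(1+0.1294)^5 = 33.8585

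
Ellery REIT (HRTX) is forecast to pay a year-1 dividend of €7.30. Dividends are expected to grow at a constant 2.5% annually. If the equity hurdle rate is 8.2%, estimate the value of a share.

Gordon growth model: P₀ = D₁/(r − g), with D₁ = 7.30 given directly.
P₀ = 7.3000 / (0.082 − 0.025) = 7.3000 / 0.057 = 128.0702

€128.07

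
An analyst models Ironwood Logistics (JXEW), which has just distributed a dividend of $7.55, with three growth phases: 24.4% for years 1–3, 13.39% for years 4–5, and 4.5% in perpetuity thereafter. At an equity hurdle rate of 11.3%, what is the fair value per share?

$218.24

Three-stage DDM. Project D₁…D_5; terminal Gordon value at t=5 with g = 0.045; discount at r = 0.113.
D_1 = 9.3922
D_2 = 11.6839
D_3 = 14.5348
D_4 = 16.4810
D_5 = 18.6878
TV_5 = 19.5287/(0.113−0.045) = 287.1871
P₀ = Σ Dₜ/(1+r)ᵗ + TV_5/(1+r)^5 = 218.2411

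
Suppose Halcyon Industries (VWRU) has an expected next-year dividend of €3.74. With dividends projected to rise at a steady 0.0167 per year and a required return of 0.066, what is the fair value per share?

Gordon growth model: P₀ = D₁/(r − g), with D₁ = 3.74 given directly.
P₀ = 3.7400 / (0.066 − 0.0167) = 3.7400 / 0.0493 = 75.8621

€75.86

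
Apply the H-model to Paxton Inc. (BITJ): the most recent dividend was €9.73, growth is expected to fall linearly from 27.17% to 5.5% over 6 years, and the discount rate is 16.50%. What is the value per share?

€150.82

H-model: P₀ = D₀[(1+g_L) + H(g_S−g_L)]/(r−g_L), with H = 6/2 = 3.
P₀ = 9.73 × [(1+0.055) + 3×(0.2717−0.055)] / (0.165−0.055)
   = 9.73 × 1.7051 / 0.11 = 150.8238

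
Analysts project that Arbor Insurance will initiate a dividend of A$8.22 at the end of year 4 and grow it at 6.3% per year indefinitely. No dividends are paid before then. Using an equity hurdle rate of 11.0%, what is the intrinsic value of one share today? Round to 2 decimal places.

Deferred-dividend DDM. At t=3 the remaining stream is a growing perpetuity with first payment D_4 = 8.22.
V_3 = D_4/(r−g) = 8.22/(0.11−0.063) = 174.8936
P₀ = V_3/(1+r)^3 = 174.8936/(1+0.11)^3 = 127.8807

A$127.88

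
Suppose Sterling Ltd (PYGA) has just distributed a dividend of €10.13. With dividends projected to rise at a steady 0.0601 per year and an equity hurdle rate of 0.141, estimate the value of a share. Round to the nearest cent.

€132.74

Gordon growth model: P₀ = D₁/(r − g). D₁ = 10.13 × (1 + 0.0601) = 10.7388.
P₀ = 10.7388 / (0.141 − 0.0601) = 10.7388 / 0.0809 = 132.7418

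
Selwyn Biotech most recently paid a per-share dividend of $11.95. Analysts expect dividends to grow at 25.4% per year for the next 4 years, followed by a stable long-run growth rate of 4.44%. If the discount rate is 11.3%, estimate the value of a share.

$358.15

Two-stage DDM. Project D₁…D_4 at 0.254, terminal growth 0.0444, discount at r = 0.113.
D_1 = 14.9853
D_2 = 18.7916
D_3 = 23.5646
D_4 = 29.5500
Terminal value at t=4: TV = D_5/(r−g) = 30.8621/(0.113−0.0444) = 449.8843
P₀ = 14.9853/(1+0.113)^1 + 18.7916/(1+0.113)^2 + 23.5646/(1+0.113)^3 + 29.5500/(1+0.113)^4 + 449.8843/(1+0.113)^4 = 358.1516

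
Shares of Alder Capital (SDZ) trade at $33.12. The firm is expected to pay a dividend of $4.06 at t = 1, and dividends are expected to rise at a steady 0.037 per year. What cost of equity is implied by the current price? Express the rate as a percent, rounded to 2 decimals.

15.96%

Rearranging the constant-growth DDM: r = D₁/P₀ + g.
r = 4.0600 / 33.12 + 0.037 = 0.12258 + 0.037 = 0.15958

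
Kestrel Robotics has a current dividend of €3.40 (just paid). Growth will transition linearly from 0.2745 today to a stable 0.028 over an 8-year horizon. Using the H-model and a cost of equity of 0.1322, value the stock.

H-model: P₀ = D₀[(1+g_L) + H(g_S−g_L)]/(r−g_L), with H = 8/2 = 4.
P₀ = 3.40 × [(1+0.028) + 4×(0.2745−0.028)] / (0.1322−0.028)
   = 3.40 × 2.0140 / 0.1042 = 65.7159

€65.72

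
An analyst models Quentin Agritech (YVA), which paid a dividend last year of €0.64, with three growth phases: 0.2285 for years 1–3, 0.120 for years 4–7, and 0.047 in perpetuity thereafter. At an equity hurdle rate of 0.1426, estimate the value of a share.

Three-stage DDM. Project D₁…D_7; terminal Gordon value at t=7 with g = 0.047; discount at r = 0.1426.
D_1 = 0.7862
D_2 = 0.9659
D_3 = 1.1866
D_4 = 1.3290
D_5 = 1.4885
D_6 = 1.6671
D_7 = 1.8671
TV_7 = 1.9549/(0.1426−0.047) = 20.4487
P₀ = Σ Dₜ/(1+r)ᵗ + TV_7/(1+r)^7 = 13.2938

€13.29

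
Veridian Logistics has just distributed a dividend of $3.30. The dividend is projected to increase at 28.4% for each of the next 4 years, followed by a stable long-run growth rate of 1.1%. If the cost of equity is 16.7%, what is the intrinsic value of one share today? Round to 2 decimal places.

Two-stage DDM. Project D₁…D_4 at 0.284, terminal growth 0.011, discount at r = 0.167.
D_1 = 4.2372
D_2 = 5.4406
D_3 = 6.9857
D_4 = 8.9696
Terminal value at t=4: TV = D_5/(r−g) = 9.0683/(0.167−0.011) = 58.1300
P₀ = 4.2372/(1+0.167)^1 + 5.4406/(1+0.167)^2 + 6.9857/(1+0.167)^3 + 8.9696/(1+0.167)^4 + 58.1300/(1+0.167)^4 = 48.1985

$48.20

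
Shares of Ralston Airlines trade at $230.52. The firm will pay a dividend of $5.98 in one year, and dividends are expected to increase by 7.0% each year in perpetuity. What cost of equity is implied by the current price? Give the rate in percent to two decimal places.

Rearranging the constant-growth DDM: r = D₁/P₀ + g.
r = 5.9800 / 230.52 + 0.07 = 0.02594 + 0.07 = 0.09594

9.59%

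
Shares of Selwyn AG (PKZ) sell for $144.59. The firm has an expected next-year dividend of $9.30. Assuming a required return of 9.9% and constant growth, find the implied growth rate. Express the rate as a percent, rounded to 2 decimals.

From P₀ = D₁/(r − g), the implied growth is g = r − D₁/P₀.
g = 0.099 − 9.30/144.59 = 0.099 − 0.06432 = 0.03468

3.47%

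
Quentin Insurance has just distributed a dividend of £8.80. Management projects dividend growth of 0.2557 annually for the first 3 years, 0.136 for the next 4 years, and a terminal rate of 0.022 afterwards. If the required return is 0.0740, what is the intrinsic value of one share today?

£447.24

Three-stage DDM. Project D₁…D_7; terminal Gordon value at t=7 with g = 0.022; discount at r = 0.074.
D_1 = 11.0502
D_2 = 13.8757
D_3 = 17.4237
D_4 = 19.7933
D_5 = 22.4852
D_6 = 25.5432
D_7 = 29.0171
TV_7 = 29.6555/(0.074−0.022) = 570.2972
P₀ = Σ Dₜ/(1+r)ᵗ + TV_7/(1+r)^7 = 447.2390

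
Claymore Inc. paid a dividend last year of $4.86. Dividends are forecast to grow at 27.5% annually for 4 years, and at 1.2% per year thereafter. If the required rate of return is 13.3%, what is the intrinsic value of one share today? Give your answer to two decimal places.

$91.53

Two-stage DDM. Project D₁…D_4 at 0.275, terminal growth 0.012, discount at r = 0.133.
D_1 = 6.1965
D_2 = 7.9005
D_3 = 10.0732
D_4 = 12.8433
Terminal value at t=4: TV = D_5/(r−g) = 12.9974/(0.133−0.012) = 107.4168
P₀ = 6.1965/(1+0.133)^1 + 7.9005/(1+0.133)^2 + 10.0732/(1+0.133)^3 + 12.8433/(1+0.133)^4 + 107.4168/(1+0.133)^4 = 91.5293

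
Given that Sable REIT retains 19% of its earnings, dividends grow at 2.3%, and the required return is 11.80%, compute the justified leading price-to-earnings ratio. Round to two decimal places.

8.53

Payout ratio b = 1 − 0.19 = 0.81.
Justified leading P/E = b/(r−g) = 0.81/(0.118−0.023) = 8.5263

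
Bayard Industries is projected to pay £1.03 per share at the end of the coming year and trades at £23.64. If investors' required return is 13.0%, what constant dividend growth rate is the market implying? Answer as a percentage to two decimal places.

8.64%

From P₀ = D₁/(r − g), the implied growth is g = r − D₁/P₀.
g = 0.13 − 1.03/23.64 = 0.13 − 0.04357 = 0.08643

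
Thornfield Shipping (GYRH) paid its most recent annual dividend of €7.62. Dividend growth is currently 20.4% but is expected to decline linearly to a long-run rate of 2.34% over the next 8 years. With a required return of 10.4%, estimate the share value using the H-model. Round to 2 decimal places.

€165.05

H-model: P₀ = D₀[(1+g_L) + H(g_S−g_L)]/(r−g_L), with H = 8/2 = 4.
P₀ = 7.62 × [(1+0.0234) + 4×(0.204−0.0234)] / (0.104−0.0234)
   = 7.62 × 1.7458 / 0.0806 = 165.0496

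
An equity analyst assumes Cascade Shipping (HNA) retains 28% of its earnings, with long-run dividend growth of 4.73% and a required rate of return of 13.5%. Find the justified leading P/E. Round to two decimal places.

8.21

Payout ratio b = 1 − 0.28 = 0.72.
Justified leading P/E = b/(r−g) = 0.72/(0.135−0.0473) = 8.2098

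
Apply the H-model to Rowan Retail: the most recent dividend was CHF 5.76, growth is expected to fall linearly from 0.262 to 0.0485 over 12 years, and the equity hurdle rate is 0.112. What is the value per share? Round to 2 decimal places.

CHF 211.31

H-model: P₀ = D₀[(1+g_L) + H(g_S−g_L)]/(r−g_L), with H = 12/2 = 6.
P₀ = 5.76 × [(1+0.0485) + 6×(0.262−0.0485)] / (0.112−0.0485)
   = 5.76 × 2.3295 / 0.0635 = 211.3058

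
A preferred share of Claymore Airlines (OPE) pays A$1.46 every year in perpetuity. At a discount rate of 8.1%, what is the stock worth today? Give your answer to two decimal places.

Zero-growth DDM (perpetuity): P₀ = D/r = 1.46 / 0.081 = 18.0247

A$18.02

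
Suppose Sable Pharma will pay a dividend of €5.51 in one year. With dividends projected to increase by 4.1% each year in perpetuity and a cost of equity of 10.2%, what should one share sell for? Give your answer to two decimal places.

Gordon growth model: P₀ = D₁/(r − g), with D₁ = 5.51 given directly.
P₀ = 5.5100 / (0.102 − 0.041) = 5.5100 / 0.061 = 90.3279

€90.33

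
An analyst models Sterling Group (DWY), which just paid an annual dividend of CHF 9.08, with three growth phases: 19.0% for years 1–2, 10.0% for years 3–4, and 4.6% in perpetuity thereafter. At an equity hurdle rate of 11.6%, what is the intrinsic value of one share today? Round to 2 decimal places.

CHF 190.09

Three-stage DDM. Project D₁…D_4; terminal Gordon value at t=4 with g = 0.046; discount at r = 0.116.
D_1 = 10.8052
D_2 = 12.8582
D_3 = 14.1440
D_4 = 15.5584
TV_4 = 16.2741/(0.116−0.046) = 232.4871
P₀ = Σ Dₜ/(1+r)ᵗ + TV_4/(1+r)^4 = 190.0918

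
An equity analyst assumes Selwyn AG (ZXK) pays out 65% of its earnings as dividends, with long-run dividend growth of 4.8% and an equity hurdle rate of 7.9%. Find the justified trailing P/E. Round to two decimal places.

21.97

Justified trailing P/E = b(1+g)/(r−g) = 0.65×(1+0.048)/(0.079−0.048) = 21.9742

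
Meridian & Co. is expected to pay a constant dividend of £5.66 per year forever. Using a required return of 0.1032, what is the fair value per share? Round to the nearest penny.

Zero-growth DDM (perpetuity): P₀ = D/r = 5.66 / 0.1032 = 54.8450

£54.84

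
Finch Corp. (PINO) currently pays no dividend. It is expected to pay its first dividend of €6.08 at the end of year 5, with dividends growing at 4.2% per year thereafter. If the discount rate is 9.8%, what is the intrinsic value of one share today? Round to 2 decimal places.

Deferred-dividend DDM. At t=4 the remaining stream is a growing perpetuity with first payment D_5 = 6.08.
V_4 = D_5/(r−g) = 6.08/(0.098−0.042) = 108.5714
P₀ = V_4/(1+r)^4 = 108.5714/(1+0.098)^4 = 74.6975

€74.70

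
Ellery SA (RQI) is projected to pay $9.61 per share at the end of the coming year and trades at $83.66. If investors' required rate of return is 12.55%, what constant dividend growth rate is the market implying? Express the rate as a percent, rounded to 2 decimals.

From P₀ = D₁/(r − g), the implied growth is g = r − D₁/P₀.
g = 0.1255 − 9.61/83.66 = 0.1255 − 0.11487 = 0.01063

1.06%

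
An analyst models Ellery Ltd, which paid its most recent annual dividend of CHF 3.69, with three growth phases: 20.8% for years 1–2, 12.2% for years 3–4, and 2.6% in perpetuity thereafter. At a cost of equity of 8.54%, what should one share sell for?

CHF 102.65

Three-stage DDM. Project D₁…D_4; terminal Gordon value at t=4 with g = 0.026; discount at r = 0.0854.
D_1 = 4.4575
D_2 = 5.3847
D_3 = 6.0416
D_4 = 6.7787
TV_4 = 6.9549/(0.0854−0.026) = 117.0865
P₀ = Σ Dₜ/(1+r)ᵗ + TV_4/(1+r)^4 = 102.6485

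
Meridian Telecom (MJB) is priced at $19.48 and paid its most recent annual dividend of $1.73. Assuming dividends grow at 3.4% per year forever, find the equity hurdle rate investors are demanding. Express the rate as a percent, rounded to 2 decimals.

12.58%

Rearranging the constant-growth DDM: r = D₁/P₀ + g.
D₁ = 1.73 × (1 + 0.034) = 1.7888.
r = 1.7888 / 19.48 + 0.034 = 0.09183 + 0.034 = 0.12583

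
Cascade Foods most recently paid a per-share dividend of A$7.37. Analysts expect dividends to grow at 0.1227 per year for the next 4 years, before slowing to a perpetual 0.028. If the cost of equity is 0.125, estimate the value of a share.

Two-stage DDM. Project D₁…D_4 at 0.1227, terminal growth 0.028, discount at r = 0.125.
D_1 = 8.2743
D_2 = 9.2896
D_3 = 10.4294
D_4 = 11.7091
Terminal value at t=4: TV = D_5/(r−g) = 12.0369/(0.125−0.028) = 124.0920
P₀ = 8.2743/(1+0.125)^1 + 9.2896/(1+0.125)^2 + 10.4294/(1+0.125)^3 + 11.7091/(1+0.125)^4 + 124.0920/(1+0.125)^4 = 106.7997

A$106.80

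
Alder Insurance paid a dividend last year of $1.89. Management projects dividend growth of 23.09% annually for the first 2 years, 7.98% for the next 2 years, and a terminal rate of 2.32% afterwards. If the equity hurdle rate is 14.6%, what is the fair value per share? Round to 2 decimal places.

$24.33

Three-stage DDM. Project D₁…D_4; terminal Gordon value at t=4 with g = 0.0232; discount at r = 0.146.
D_1 = 2.3264
D_2 = 2.8636
D_3 = 3.0921
D_4 = 3.3388
TV_4 = 3.4163/(0.146−0.0232) = 27.8199
P₀ = Σ Dₜ/(1+r)ᵗ + TV_4/(1+r)^4 = 24.3300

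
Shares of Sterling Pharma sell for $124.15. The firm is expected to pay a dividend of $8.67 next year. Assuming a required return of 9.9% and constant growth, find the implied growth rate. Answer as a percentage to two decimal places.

From P₀ = D₁/(r − g), the implied growth is g = r − D₁/P₀.
g = 0.099 − 8.67/124.15 = 0.099 − 0.06983 = 0.02917

2.92%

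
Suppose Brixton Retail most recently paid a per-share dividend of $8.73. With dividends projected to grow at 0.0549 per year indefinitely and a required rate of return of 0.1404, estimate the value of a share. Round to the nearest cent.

Gordon growth model: P₀ = D₁/(r − g). D₁ = 8.73 × (1 + 0.0549) = 9.2093.
P₀ = 9.2093 / (0.1404 − 0.0549) = 9.2093 / 0.0855 = 107.7108

$107.71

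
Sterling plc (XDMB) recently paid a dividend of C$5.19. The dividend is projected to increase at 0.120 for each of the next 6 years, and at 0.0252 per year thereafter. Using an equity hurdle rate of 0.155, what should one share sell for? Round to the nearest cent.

C$62.08

Two-stage DDM. Project D₁…D_6 at 0.12, terminal growth 0.0252, discount at r = 0.155.
D_1 = 5.8128
D_2 = 6.5103
D_3 = 7.2916
D_4 = 8.1666
D_5 = 9.1466
D_6 = 10.2441
Terminal value at t=6: TV = D_7/(r−g) = 10.5023/(0.155−0.0252) = 80.9113
P₀ = 5.8128/(1+0.155)^1 + 6.5103/(1+0.155)^2 + 7.2916/(1+0.155)^3 + 8.1666/(1+0.155)^4 + 9.1466/(1+0.155)^5 + 10.2441/(1+0.155)^6 + 80.9113/(1+0.155)^6 = 62.0805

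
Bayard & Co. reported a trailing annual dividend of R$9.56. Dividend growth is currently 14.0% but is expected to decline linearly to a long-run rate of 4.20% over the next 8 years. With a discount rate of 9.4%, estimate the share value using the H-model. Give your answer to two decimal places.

R$263.64

H-model: P₀ = D₀[(1+g_L) + H(g_S−g_L)]/(r−g_L), with H = 8/2 = 4.
P₀ = 9.56 × [(1+0.042) + 4×(0.14−0.042)] / (0.094−0.042)
   = 9.56 × 1.4340 / 0.052 = 263.6354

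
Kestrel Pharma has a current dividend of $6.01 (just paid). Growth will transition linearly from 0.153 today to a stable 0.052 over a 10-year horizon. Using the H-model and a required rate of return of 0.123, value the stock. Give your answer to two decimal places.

H-model: P₀ = D₀[(1+g_L) + H(g_S−g_L)]/(r−g_L), with H = 10/2 = 5.
P₀ = 6.01 × [(1+0.052) + 5×(0.153−0.052)] / (0.123−0.052)
   = 6.01 × 1.5570 / 0.071 = 131.7968

$131.80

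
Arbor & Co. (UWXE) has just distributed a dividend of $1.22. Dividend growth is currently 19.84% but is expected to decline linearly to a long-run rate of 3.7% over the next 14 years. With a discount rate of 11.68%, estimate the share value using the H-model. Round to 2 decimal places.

$33.13

H-model: P₀ = D₀[(1+g_L) + H(g_S−g_L)]/(r−g_L), with H = 14/2 = 7.
P₀ = 1.22 × [(1+0.037) + 7×(0.1984−0.037)] / (0.1168−0.037)
   = 1.22 × 2.1668 / 0.0798 = 33.1265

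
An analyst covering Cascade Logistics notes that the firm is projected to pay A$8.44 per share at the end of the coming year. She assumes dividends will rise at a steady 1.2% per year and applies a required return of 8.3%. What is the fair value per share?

Gordon growth model: P₀ = D₁/(r − g), with D₁ = 8.44 given directly.
P₀ = 8.4400 / (0.083 − 0.012) = 8.4400 / 0.071 = 118.8732

A$118.87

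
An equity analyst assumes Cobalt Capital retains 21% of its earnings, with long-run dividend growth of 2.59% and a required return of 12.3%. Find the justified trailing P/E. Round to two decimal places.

8.35

Payout ratio b = 1 − 0.21 = 0.79.
Justified trailing P/E = b(1+g)/(r−g) = 0.79×(1+0.0259)/(0.123−0.0259) = 8.3467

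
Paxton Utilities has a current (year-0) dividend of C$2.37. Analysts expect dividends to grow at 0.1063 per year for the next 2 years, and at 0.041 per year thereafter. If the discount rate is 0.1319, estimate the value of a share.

Two-stage DDM. Project D₁…D_2 at 0.1063, terminal growth 0.041, discount at r = 0.1319.
D_1 = 2.6219
D_2 = 2.9006
Terminal value at t=2: TV = D_3/(r−g) = 3.0196/(0.1319−0.041) = 33.2186
P₀ = 2.6219/(1+0.1319)^1 + 2.9006/(1+0.1319)^2 + 33.2186/(1+0.1319)^2 = 30.5082

C$30.51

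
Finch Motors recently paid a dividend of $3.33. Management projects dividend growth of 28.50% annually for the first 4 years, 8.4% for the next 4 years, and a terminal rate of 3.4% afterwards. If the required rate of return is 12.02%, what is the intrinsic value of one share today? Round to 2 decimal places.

$100.90

Three-stage DDM. Project D₁…D_8; terminal Gordon value at t=8 with g = 0.034; discount at r = 0.1202.
D_1 = 4.2790
D_2 = 5.4986
D_3 = 7.0657
D_4 = 9.0794
D_5 = 9.8421
D_6 = 10.6688
D_7 = 11.5650
D_8 = 12.5364
TV_8 = 12.9627/(0.1202−0.034) = 150.3790
P₀ = Σ Dₜ/(1+r)ᵗ + TV_8/(1+r)^8 = 100.9031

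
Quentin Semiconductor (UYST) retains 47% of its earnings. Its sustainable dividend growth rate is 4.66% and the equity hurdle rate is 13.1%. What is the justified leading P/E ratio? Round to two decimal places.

6.28

Payout ratio b = 1 − 0.47 = 0.53.
Justified leading P/E = b/(r−g) = 0.53/(0.131−0.0466) = 6.2796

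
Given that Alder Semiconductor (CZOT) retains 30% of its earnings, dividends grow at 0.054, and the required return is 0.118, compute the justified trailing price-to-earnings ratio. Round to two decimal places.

Payout ratio b = 1 − 0.30 = 0.70.
Justified trailing P/E = b(1+g)/(r−g) = 0.70×(1+0.054)/(0.118−0.054) = 11.5281

11.53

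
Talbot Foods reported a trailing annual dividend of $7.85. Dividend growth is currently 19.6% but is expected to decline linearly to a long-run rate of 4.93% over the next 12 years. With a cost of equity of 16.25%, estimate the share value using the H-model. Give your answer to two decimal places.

$133.80

H-model: P₀ = D₀[(1+g_L) + H(g_S−g_L)]/(r−g_L), with H = 12/2 = 6.
P₀ = 7.85 × [(1+0.0493) + 6×(0.196−0.0493)] / (0.1625−0.0493)
   = 7.85 × 1.9295 / 0.1132 = 133.8037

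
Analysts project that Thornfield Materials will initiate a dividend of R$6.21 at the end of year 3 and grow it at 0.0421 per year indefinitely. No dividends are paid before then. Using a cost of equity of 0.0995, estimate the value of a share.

R$89.49

Deferred-dividend DDM. At t=2 the remaining stream is a growing perpetuity with first payment D_3 = 6.21.
V_2 = D_3/(r−g) = 6.21/(0.0995−0.0421) = 108.1882
P₀ = V_2/(1+r)^2 = 108.1882/(1+0.0995)^2 = 89.4930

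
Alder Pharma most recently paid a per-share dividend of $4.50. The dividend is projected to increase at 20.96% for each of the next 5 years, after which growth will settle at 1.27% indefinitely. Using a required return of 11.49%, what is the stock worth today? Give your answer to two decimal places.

Two-stage DDM. Project D₁…D_5 at 0.2096, terminal growth 0.0127, discount at r = 0.1149.
D_1 = 5.4432
D_2 = 6.5841
D_3 = 7.9641
D_4 = 9.6334
D_5 = 11.6526
Terminal value at t=5: TV = D_6/(r−g) = 11.8005/(0.1149−0.0127) = 115.4653
P₀ = 5.4432/(1+0.1149)^1 + 6.5841/(1+0.1149)^2 + 7.9641/(1+0.1149)^3 + 9.6334/(1+0.1149)^4 + 11.6526/(1+0.1149)^5 + 115.4653/(1+0.1149)^5 = 95.9560

$95.96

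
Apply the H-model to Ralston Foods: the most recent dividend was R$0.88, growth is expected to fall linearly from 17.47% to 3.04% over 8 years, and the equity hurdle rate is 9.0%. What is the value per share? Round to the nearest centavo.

R$23.74

H-model: P₀ = D₀[(1+g_L) + H(g_S−g_L)]/(r−g_L), with H = 8/2 = 4.
P₀ = 0.88 × [(1+0.0304) + 4×(0.1747−0.0304)] / (0.09−0.0304)
   = 0.88 × 1.6076 / 0.0596 = 23.7364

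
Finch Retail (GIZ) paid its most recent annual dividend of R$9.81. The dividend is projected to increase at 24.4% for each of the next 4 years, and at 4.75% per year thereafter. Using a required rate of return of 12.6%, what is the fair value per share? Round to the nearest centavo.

R$245.68

Two-stage DDM. Project D₁…D_4 at 0.244, terminal growth 0.0475, discount at r = 0.126.
D_1 = 12.2036
D_2 = 15.1813
D_3 = 18.8856
D_4 = 23.4937
Terminal value at t=4: TV = D_5/(r−g) = 24.6096/(0.126−0.0475) = 313.4981
P₀ = 12.2036/(1+0.126)^1 + 15.1813/(1+0.126)^2 + 18.8856/(1+0.126)^3 + 23.4937/(1+0.126)^4 + 313.4981/(1+0.126)^4 = 245.6764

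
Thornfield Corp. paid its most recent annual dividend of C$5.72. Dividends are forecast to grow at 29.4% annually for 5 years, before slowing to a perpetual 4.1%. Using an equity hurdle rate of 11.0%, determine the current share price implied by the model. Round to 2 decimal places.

C$232.19

Two-stage DDM. Project D₁…D_5 at 0.294, terminal growth 0.041, discount at r = 0.11.
D_1 = 7.4017
D_2 = 9.5778
D_3 = 12.3936
D_4 = 16.0374
D_5 = 20.7524
Terminal value at t=5: TV = D_6/(r−g) = 21.6032/(0.11−0.041) = 313.0899
P₀ = 7.4017/(1+0.11)^1 + 9.5778/(1+0.11)^2 + 12.3936/(1+0.11)^3 + 16.0374/(1+0.11)^4 + 20.7524/(1+0.11)^5 + 313.0899/(1+0.11)^5 = 232.1873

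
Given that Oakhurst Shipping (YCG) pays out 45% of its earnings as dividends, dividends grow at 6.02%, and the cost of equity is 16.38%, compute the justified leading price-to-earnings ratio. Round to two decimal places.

Justified leading P/E = b/(r−g) = 0.45/(0.1638−0.0602) = 4.3436

4.34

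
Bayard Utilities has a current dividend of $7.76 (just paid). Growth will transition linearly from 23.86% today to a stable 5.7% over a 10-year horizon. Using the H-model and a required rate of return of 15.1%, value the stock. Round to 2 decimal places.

H-model: P₀ = D₀[(1+g_L) + H(g_S−g_L)]/(r−g_L), with H = 10/2 = 5.
P₀ = 7.76 × [(1+0.057) + 5×(0.2386−0.057)] / (0.151−0.057)
   = 7.76 × 1.9650 / 0.094 = 162.2170

$162.22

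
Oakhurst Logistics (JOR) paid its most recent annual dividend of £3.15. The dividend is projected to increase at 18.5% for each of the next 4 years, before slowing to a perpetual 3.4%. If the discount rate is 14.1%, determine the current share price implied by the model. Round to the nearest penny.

£49.28

Two-stage DDM. Project D₁…D_4 at 0.185, terminal growth 0.034, discount at r = 0.141.
D_1 = 3.7328
D_2 = 4.4233
D_3 = 5.2416
D_4 = 6.2113
Terminal value at t=4: TV = D_5/(r−g) = 6.4225/(0.141−0.034) = 60.0234
P₀ = 3.7328/(1+0.141)^1 + 4.4233/(1+0.141)^2 + 5.2416/(1+0.141)^3 + 6.2113/(1+0.141)^4 + 60.0234/(1+0.141)^4 = 49.2767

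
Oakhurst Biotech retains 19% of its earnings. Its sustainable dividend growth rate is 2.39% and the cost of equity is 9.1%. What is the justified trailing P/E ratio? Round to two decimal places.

12.36

Payout ratio b = 1 − 0.19 = 0.81.
Justified trailing P/E = b(1+g)/(r−g) = 0.81×(1+0.0239)/(0.091−0.0239) = 12.3600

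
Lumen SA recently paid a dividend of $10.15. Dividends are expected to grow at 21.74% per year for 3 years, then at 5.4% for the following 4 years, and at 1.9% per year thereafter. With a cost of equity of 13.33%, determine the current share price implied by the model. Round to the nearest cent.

Three-stage DDM. Project D₁…D_7; terminal Gordon value at t=7 with g = 0.019; discount at r = 0.1333.
D_1 = 12.3566
D_2 = 15.0429
D_3 = 18.3133
D_4 = 19.3022
D_5 = 20.3445
D_6 = 21.4431
D_7 = 22.6010
TV_7 = 23.0305/(0.1333−0.019) = 201.4913
P₀ = Σ Dₜ/(1+r)ᵗ + TV_7/(1+r)^7 = 161.2295

$161.23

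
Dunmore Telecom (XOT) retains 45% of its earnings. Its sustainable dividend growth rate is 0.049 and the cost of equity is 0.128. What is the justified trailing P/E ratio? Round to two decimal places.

Payout ratio b = 1 − 0.45 = 0.55.
Justified trailing P/E = b(1+g)/(r−g) = 0.55×(1+0.049)/(0.128−0.049) = 7.3032

7.30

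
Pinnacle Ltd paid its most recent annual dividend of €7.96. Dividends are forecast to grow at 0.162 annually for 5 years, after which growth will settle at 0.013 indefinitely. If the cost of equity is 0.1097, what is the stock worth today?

€150.77

Two-stage DDM. Project D₁…D_5 at 0.162, terminal growth 0.013, discount at r = 0.1097.
D_1 = 9.2495
D_2 = 10.7479
D_3 = 12.4891
D_4 = 14.5123
D_5 = 16.8633
Terminal value at t=5: TV = D_6/(r−g) = 17.0826/(0.1097−0.013) = 176.6553
P₀ = 9.2495/(1+0.1097)^1 + 10.7479/(1+0.1097)^2 + 12.4891/(1+0.1097)^3 + 14.5123/(1+0.1097)^4 + 16.8633/(1+0.1097)^5 + 176.6553/(1+0.1097)^5 = 150.7718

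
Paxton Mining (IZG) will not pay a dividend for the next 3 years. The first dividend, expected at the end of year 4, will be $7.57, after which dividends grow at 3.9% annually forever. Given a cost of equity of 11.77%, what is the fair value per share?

Deferred-dividend DDM. At t=3 the remaining stream is a growing perpetuity with first payment D_4 = 7.57.
V_3 = D_4/(r−g) = 7.57/(0.1177−0.039) = 96.1881
P₀ = V_3/(1+r)^3 = 96.1881/(1+0.1177)^3 = 68.8883

$68.89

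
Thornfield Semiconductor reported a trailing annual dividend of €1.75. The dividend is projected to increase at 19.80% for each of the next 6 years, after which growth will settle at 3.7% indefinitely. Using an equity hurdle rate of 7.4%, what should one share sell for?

€110.14

Two-stage DDM. Project D₁…D_6 at 0.198, terminal growth 0.037, discount at r = 0.074.
D_1 = 2.0965
D_2 = 2.5116
D_3 = 3.0089
D_4 = 3.6047
D_5 = 4.3184
D_6 = 5.1734
Terminal value at t=6: TV = D_7/(r−g) = 5.3649/(0.074−0.037) = 144.9960
P₀ = 2.0965/(1+0.074)^1 + 2.5116/(1+0.074)^2 + 3.0089/(1+0.074)^3 + 3.6047/(1+0.074)^4 + 4.3184/(1+0.074)^5 + 5.1734/(1+0.074)^6 + 144.9960/(1+0.074)^6 = 110.1385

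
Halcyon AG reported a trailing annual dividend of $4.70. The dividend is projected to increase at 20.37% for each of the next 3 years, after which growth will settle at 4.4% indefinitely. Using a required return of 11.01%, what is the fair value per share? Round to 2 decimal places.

Two-stage DDM. Project D₁…D_3 at 0.2037, terminal growth 0.044, discount at r = 0.1101.
D_1 = 5.6574
D_2 = 6.8098
D_3 = 8.1970
Terminal value at t=3: TV = D_4/(r−g) = 8.5576/(0.1101−0.044) = 129.4648
P₀ = 5.6574/(1+0.1101)^1 + 6.8098/(1+0.1101)^2 + 8.1970/(1+0.1101)^3 + 129.4648/(1+0.1101)^3 = 111.2522

$111.25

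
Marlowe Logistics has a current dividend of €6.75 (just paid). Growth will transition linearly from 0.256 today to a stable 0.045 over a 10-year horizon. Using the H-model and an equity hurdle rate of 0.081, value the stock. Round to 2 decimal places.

€393.75

H-model: P₀ = D₀[(1+g_L) + H(g_S−g_L)]/(r−g_L), with H = 10/2 = 5.
P₀ = 6.75 × [(1+0.045) + 5×(0.256−0.045)] / (0.081−0.045)
   = 6.75 × 2.1000 / 0.036 = 393.7500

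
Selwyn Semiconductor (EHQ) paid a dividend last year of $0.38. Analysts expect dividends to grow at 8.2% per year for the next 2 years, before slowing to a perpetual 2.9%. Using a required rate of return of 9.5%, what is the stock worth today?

Two-stage DDM. Project D₁…D_2 at 0.082, terminal growth 0.029, discount at r = 0.095.
D_1 = 0.4112
D_2 = 0.4449
Terminal value at t=2: TV = D_3/(r−g) = 0.4578/(0.095−0.029) = 6.9360
P₀ = 0.4112/(1+0.095)^1 + 0.4449/(1+0.095)^2 + 6.9360/(1+0.095)^2 = 6.5312

$6.53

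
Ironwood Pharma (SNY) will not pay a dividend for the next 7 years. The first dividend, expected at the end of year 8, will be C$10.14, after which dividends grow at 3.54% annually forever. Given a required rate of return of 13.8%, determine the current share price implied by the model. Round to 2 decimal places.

C$39.98

Deferred-dividend DDM. At t=7 the remaining stream is a growing perpetuity with first payment D_8 = 10.14.
V_7 = D_8/(r−g) = 10.14/(0.138−0.0354) = 98.8304
P₀ = V_7/(1+r)^7 = 98.8304/(1+0.138)^7 = 39.9848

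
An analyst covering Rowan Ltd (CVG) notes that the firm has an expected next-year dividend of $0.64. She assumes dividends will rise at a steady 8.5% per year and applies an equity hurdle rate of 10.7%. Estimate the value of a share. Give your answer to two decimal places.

Gordon growth model: P₀ = D₁/(r − g), with D₁ = 0.64 given directly.
P₀ = 0.6400 / (0.107 − 0.085) = 0.6400 / 0.022 = 29.0909

$29.09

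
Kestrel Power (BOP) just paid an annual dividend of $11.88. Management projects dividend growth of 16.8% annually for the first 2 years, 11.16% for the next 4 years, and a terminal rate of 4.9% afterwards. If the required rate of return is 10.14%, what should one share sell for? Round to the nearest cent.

$358.15

Three-stage DDM. Project D₁…D_6; terminal Gordon value at t=6 with g = 0.049; discount at r = 0.1014.
D_1 = 13.8758
D_2 = 16.2070
D_3 = 18.0157
D_4 = 20.0262
D_5 = 22.2612
D_6 = 24.7455
TV_6 = 25.9580/(0.1014−0.049) = 495.3823
P₀ = Σ Dₜ/(1+r)ᵗ + TV_6/(1+r)^6 = 358.1525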